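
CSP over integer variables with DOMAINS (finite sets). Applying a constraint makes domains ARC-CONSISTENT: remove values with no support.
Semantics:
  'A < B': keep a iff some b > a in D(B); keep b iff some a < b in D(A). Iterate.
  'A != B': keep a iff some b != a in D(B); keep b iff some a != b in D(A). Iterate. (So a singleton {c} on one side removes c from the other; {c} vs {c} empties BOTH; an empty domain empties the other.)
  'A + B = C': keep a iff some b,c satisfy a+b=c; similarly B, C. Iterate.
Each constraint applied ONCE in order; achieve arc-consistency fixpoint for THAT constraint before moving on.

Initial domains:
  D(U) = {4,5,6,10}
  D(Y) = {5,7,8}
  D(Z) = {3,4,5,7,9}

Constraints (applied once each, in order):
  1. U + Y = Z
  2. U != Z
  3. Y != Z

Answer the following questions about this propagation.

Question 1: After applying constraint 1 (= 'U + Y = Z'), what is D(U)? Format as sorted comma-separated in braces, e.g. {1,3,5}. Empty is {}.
Constraint 1 (U + Y = Z) on D(U)={4,5,6,10} D(Y)={5,7,8} D(Z)={3,4,5,7,9}: U {4,5,6,10}->{4}; Y {5,7,8}->{5}; Z {3,4,5,7,9}->{9}
So after constraint 1: D(U) = {4}

Answer: {4}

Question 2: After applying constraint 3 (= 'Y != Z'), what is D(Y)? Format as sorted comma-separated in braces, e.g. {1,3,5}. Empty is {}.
Answer: {5}

Derivation:
Constraint 1 (U + Y = Z) on D(U)={4,5,6,10} D(Y)={5,7,8} D(Z)={3,4,5,7,9}: U {4,5,6,10}->{4}; Y {5,7,8}->{5}; Z {3,4,5,7,9}->{9}
Constraint 2 (U != Z) on D(U)={4} D(Z)={9}: no change
Constraint 3 (Y != Z) on D(Y)={5} D(Z)={9}: no change
So after constraint 3: D(Y) = {5}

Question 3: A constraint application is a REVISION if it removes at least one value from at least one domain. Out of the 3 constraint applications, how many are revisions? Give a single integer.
Answer: 1

Derivation:
Constraint 1 (U + Y = Z) on D(U)={4,5,6,10} D(Y)={5,7,8} D(Z)={3,4,5,7,9}: U {4,5,6,10}->{4}; Y {5,7,8}->{5}; Z {3,4,5,7,9}->{9} => REVISION
Constraint 2 (U != Z) on D(U)={4} D(Z)={9}: no change => not a revision
Constraint 3 (Y != Z) on D(Y)={5} D(Z)={9}: no change => not a revision
Total revisions = 1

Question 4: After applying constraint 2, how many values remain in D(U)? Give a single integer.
Constraint 1 (U + Y = Z) on D(U)={4,5,6,10} D(Y)={5,7,8} D(Z)={3,4,5,7,9}: U {4,5,6,10}->{4}; Y {5,7,8}->{5}; Z {3,4,5,7,9}->{9}
Constraint 2 (U != Z) on D(U)={4} D(Z)={9}: no change
So after constraint 2: D(U)={4}, size = 1

Answer: 1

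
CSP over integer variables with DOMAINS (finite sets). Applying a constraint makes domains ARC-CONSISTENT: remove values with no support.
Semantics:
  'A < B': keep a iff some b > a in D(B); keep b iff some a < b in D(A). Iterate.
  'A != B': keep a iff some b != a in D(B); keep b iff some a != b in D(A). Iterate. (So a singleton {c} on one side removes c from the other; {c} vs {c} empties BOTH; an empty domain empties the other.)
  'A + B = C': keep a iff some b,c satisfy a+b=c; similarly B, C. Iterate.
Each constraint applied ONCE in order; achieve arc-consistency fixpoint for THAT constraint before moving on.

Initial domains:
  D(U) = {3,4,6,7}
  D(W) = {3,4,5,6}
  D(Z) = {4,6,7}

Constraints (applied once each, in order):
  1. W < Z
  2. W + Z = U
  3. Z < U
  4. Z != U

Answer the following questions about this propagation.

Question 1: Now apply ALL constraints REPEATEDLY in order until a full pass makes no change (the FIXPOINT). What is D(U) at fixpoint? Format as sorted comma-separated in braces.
Answer: {7}

Derivation:
pass 0 (initial): D(U)={3,4,6,7}
pass 1: U {3,4,6,7}->{7}; W {3,4,5,6}->{3}; Z {4,6,7}->{4}
pass 2: no change
Fixpoint after 2 passes: D(U) = {7}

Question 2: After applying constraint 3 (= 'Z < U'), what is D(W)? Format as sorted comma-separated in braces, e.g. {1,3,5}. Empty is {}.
Constraint 1 (W < Z) on D(W)={3,4,5,6} D(Z)={4,6,7}: no change
Constraint 2 (W + Z = U) on D(W)={3,4,5,6} D(Z)={4,6,7} D(U)={3,4,6,7}: W {3,4,5,6}->{3}; Z {4,6,7}->{4}; U {3,4,6,7}->{7}
Constraint 3 (Z < U) on D(Z)={4} D(U)={7}: no change
So after constraint 3: D(W) = {3}

Answer: {3}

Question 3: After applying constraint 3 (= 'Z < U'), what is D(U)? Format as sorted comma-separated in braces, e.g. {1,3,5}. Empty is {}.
Constraint 1 (W < Z) on D(W)={3,4,5,6} D(Z)={4,6,7}: no change
Constraint 2 (W + Z = U) on D(W)={3,4,5,6} D(Z)={4,6,7} D(U)={3,4,6,7}: W {3,4,5,6}->{3}; Z {4,6,7}->{4}; U {3,4,6,7}->{7}
Constraint 3 (Z < U) on D(Z)={4} D(U)={7}: no change
So after constraint 3: D(U) = {7}

Answer: {7}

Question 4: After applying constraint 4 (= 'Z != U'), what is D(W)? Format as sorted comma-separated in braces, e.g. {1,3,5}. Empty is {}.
Constraint 1 (W < Z) on D(W)={3,4,5,6} D(Z)={4,6,7}: no change
Constraint 2 (W + Z = U) on D(W)={3,4,5,6} D(Z)={4,6,7} D(U)={3,4,6,7}: W {3,4,5,6}->{3}; Z {4,6,7}->{4}; U {3,4,6,7}->{7}
Constraint 3 (Z < U) on D(Z)={4} D(U)={7}: no change
Constraint 4 (Z != U) on D(Z)={4} D(U)={7}: no change
So after constraint 4: D(W) = {3}

Answer: {3}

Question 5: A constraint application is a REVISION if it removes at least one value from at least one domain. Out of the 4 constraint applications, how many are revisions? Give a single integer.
Answer: 1

Derivation:
Constraint 1 (W < Z) on D(W)={3,4,5,6} D(Z)={4,6,7}: no change => not a revision
Constraint 2 (W + Z = U) on D(W)={3,4,5,6} D(Z)={4,6,7} D(U)={3,4,6,7}: W {3,4,5,6}->{3}; Z {4,6,7}->{4}; U {3,4,6,7}->{7} => REVISION
Constraint 3 (Z < U) on D(Z)={4} D(U)={7}: no change => not a revision
Constraint 4 (Z != U) on D(Z)={4} D(U)={7}: no change => not a revision
Total revisions = 1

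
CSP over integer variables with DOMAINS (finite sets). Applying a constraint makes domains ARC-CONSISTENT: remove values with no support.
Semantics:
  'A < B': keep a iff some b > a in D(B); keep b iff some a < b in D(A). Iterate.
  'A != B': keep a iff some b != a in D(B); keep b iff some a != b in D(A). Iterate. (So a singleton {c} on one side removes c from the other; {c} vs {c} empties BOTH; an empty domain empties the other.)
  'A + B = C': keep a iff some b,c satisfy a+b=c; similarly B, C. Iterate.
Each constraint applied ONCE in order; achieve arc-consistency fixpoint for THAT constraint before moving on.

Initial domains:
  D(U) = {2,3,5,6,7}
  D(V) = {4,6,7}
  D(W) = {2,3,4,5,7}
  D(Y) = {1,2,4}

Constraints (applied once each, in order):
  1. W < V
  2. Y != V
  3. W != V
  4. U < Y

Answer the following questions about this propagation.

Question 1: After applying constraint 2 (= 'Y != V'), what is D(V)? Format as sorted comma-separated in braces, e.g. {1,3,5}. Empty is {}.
Constraint 1 (W < V) on D(W)={2,3,4,5,7} D(V)={4,6,7}: W {2,3,4,5,7}->{2,3,4,5}
Constraint 2 (Y != V) on D(Y)={1,2,4} D(V)={4,6,7}: no change
So after constraint 2: D(V) = {4,6,7}

Answer: {4,6,7}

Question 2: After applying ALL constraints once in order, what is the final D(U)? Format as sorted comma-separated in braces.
Constraint 1 (W < V) on D(W)={2,3,4,5,7} D(V)={4,6,7}: W {2,3,4,5,7}->{2,3,4,5}
Constraint 2 (Y != V) on D(Y)={1,2,4} D(V)={4,6,7}: no change
Constraint 3 (W != V) on D(W)={2,3,4,5} D(V)={4,6,7}: no change
Constraint 4 (U < Y) on D(U)={2,3,5,6,7} D(Y)={1,2,4}: U {2,3,5,6,7}->{2,3}; Y {1,2,4}->{4}
So after all 4 constraints: D(U) = {2,3}

Answer: {2,3}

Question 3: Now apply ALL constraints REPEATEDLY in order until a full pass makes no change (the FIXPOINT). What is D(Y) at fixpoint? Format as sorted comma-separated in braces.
pass 0 (initial): D(Y)={1,2,4}
pass 1: U {2,3,5,6,7}->{2,3}; W {2,3,4,5,7}->{2,3,4,5}; Y {1,2,4}->{4}
pass 2: V {4,6,7}->{6,7}
pass 3: no change
Fixpoint after 3 passes: D(Y) = {4}

Answer: {4}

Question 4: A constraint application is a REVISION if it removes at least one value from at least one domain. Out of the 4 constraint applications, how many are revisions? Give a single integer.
Answer: 2

Derivation:
Constraint 1 (W < V) on D(W)={2,3,4,5,7} D(V)={4,6,7}: W {2,3,4,5,7}->{2,3,4,5} => REVISION
Constraint 2 (Y != V) on D(Y)={1,2,4} D(V)={4,6,7}: no change => not a revision
Constraint 3 (W != V) on D(W)={2,3,4,5} D(V)={4,6,7}: no change => not a revision
Constraint 4 (U < Y) on D(U)={2,3,5,6,7} D(Y)={1,2,4}: U {2,3,5,6,7}->{2,3}; Y {1,2,4}->{4} => REVISION
Total revisions = 2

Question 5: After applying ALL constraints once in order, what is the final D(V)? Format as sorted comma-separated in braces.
Answer: {4,6,7}

Derivation:
Constraint 1 (W < V) on D(W)={2,3,4,5,7} D(V)={4,6,7}: W {2,3,4,5,7}->{2,3,4,5}
Constraint 2 (Y != V) on D(Y)={1,2,4} D(V)={4,6,7}: no change
Constraint 3 (W != V) on D(W)={2,3,4,5} D(V)={4,6,7}: no change
Constraint 4 (U < Y) on D(U)={2,3,5,6,7} D(Y)={1,2,4}: U {2,3,5,6,7}->{2,3}; Y {1,2,4}->{4}
So after all 4 constraints: D(V) = {4,6,7}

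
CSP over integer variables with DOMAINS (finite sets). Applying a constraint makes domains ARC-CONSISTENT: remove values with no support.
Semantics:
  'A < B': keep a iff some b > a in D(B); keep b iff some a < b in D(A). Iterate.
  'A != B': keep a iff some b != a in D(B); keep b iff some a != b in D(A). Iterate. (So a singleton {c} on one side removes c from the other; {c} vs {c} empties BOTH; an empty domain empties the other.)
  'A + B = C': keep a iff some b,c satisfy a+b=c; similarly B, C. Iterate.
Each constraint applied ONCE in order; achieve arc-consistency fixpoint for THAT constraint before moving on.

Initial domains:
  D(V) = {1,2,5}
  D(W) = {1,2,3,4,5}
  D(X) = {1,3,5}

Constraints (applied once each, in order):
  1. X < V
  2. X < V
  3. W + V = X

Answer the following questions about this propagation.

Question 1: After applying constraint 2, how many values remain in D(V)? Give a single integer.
Constraint 1 (X < V) on D(X)={1,3,5} D(V)={1,2,5}: X {1,3,5}->{1,3}; V {1,2,5}->{2,5}
Constraint 2 (X < V) on D(X)={1,3} D(V)={2,5}: no change
So after constraint 2: D(V)={2,5}, size = 2

Answer: 2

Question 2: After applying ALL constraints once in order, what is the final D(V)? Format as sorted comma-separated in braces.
Answer: {2}

Derivation:
Constraint 1 (X < V) on D(X)={1,3,5} D(V)={1,2,5}: X {1,3,5}->{1,3}; V {1,2,5}->{2,5}
Constraint 2 (X < V) on D(X)={1,3} D(V)={2,5}: no change
Constraint 3 (W + V = X) on D(W)={1,2,3,4,5} D(V)={2,5} D(X)={1,3}: W {1,2,3,4,5}->{1}; V {2,5}->{2}; X {1,3}->{3}
So after all 3 constraints: D(V) = {2}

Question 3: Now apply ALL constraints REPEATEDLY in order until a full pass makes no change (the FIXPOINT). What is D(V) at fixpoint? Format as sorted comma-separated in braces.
Answer: {}

Derivation:
pass 0 (initial): D(V)={1,2,5}
pass 1: V {1,2,5}->{2}; W {1,2,3,4,5}->{1}; X {1,3,5}->{3}
pass 2: V {2}->{}; W {1}->{}; X {3}->{}
pass 3: no change
Fixpoint after 3 passes: D(V) = {}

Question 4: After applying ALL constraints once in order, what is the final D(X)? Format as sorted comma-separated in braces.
Answer: {3}

Derivation:
Constraint 1 (X < V) on D(X)={1,3,5} D(V)={1,2,5}: X {1,3,5}->{1,3}; V {1,2,5}->{2,5}
Constraint 2 (X < V) on D(X)={1,3} D(V)={2,5}: no change
Constraint 3 (W + V = X) on D(W)={1,2,3,4,5} D(V)={2,5} D(X)={1,3}: W {1,2,3,4,5}->{1}; V {2,5}->{2}; X {1,3}->{3}
So after all 3 constraints: D(X) = {3}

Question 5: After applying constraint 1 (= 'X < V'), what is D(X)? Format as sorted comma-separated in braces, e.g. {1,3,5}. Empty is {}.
Constraint 1 (X < V) on D(X)={1,3,5} D(V)={1,2,5}: X {1,3,5}->{1,3}; V {1,2,5}->{2,5}
So after constraint 1: D(X) = {1,3}

Answer: {1,3}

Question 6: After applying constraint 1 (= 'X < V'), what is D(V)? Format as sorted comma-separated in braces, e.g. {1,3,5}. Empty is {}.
Constraint 1 (X < V) on D(X)={1,3,5} D(V)={1,2,5}: X {1,3,5}->{1,3}; V {1,2,5}->{2,5}
So after constraint 1: D(V) = {2,5}

Answer: {2,5}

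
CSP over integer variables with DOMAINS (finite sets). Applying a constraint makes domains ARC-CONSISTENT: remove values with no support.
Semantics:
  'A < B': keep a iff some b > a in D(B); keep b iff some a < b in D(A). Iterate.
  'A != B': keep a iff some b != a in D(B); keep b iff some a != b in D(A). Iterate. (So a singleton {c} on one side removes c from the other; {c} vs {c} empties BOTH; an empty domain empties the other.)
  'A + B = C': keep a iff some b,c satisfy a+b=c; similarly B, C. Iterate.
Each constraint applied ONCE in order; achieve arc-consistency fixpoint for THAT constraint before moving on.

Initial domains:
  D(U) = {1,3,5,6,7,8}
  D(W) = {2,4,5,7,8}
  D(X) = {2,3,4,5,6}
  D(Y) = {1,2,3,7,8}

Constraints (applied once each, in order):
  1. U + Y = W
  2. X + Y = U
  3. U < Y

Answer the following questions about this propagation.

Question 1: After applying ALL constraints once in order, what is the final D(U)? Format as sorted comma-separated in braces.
Answer: {}

Derivation:
Constraint 1 (U + Y = W) on D(U)={1,3,5,6,7,8} D(Y)={1,2,3,7,8} D(W)={2,4,5,7,8}: U {1,3,5,6,7,8}->{1,3,5,6,7}; Y {1,2,3,7,8}->{1,2,3,7}
Constraint 2 (X + Y = U) on D(X)={2,3,4,5,6} D(Y)={1,2,3,7} D(U)={1,3,5,6,7}: Y {1,2,3,7}->{1,2,3}; U {1,3,5,6,7}->{3,5,6,7}
Constraint 3 (U < Y) on D(U)={3,5,6,7} D(Y)={1,2,3}: U {3,5,6,7}->{}; Y {1,2,3}->{}
So after all 3 constraints: D(U) = {}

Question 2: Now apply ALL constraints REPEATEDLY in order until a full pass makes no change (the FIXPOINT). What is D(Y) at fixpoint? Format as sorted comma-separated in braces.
pass 0 (initial): D(Y)={1,2,3,7,8}
pass 1: U {1,3,5,6,7,8}->{}; Y {1,2,3,7,8}->{}
pass 2: W {2,4,5,7,8}->{}; X {2,3,4,5,6}->{}
pass 3: no change
Fixpoint after 3 passes: D(Y) = {}

Answer: {}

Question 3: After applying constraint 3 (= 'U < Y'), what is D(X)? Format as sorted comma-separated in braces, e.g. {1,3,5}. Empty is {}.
Constraint 1 (U + Y = W) on D(U)={1,3,5,6,7,8} D(Y)={1,2,3,7,8} D(W)={2,4,5,7,8}: U {1,3,5,6,7,8}->{1,3,5,6,7}; Y {1,2,3,7,8}->{1,2,3,7}
Constraint 2 (X + Y = U) on D(X)={2,3,4,5,6} D(Y)={1,2,3,7} D(U)={1,3,5,6,7}: Y {1,2,3,7}->{1,2,3}; U {1,3,5,6,7}->{3,5,6,7}
Constraint 3 (U < Y) on D(U)={3,5,6,7} D(Y)={1,2,3}: U {3,5,6,7}->{}; Y {1,2,3}->{}
So after constraint 3: D(X) = {2,3,4,5,6}

Answer: {2,3,4,5,6}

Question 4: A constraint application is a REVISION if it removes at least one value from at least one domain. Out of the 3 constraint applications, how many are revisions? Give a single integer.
Constraint 1 (U + Y = W) on D(U)={1,3,5,6,7,8} D(Y)={1,2,3,7,8} D(W)={2,4,5,7,8}: U {1,3,5,6,7,8}->{1,3,5,6,7}; Y {1,2,3,7,8}->{1,2,3,7} => REVISION
Constraint 2 (X + Y = U) on D(X)={2,3,4,5,6} D(Y)={1,2,3,7} D(U)={1,3,5,6,7}: Y {1,2,3,7}->{1,2,3}; U {1,3,5,6,7}->{3,5,6,7} => REVISION
Constraint 3 (U < Y) on D(U)={3,5,6,7} D(Y)={1,2,3}: U {3,5,6,7}->{}; Y {1,2,3}->{} => REVISION
Total revisions = 3

Answer: 3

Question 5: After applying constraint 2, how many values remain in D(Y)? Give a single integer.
Answer: 3

Derivation:
Constraint 1 (U + Y = W) on D(U)={1,3,5,6,7,8} D(Y)={1,2,3,7,8} D(W)={2,4,5,7,8}: U {1,3,5,6,7,8}->{1,3,5,6,7}; Y {1,2,3,7,8}->{1,2,3,7}
Constraint 2 (X + Y = U) on D(X)={2,3,4,5,6} D(Y)={1,2,3,7} D(U)={1,3,5,6,7}: Y {1,2,3,7}->{1,2,3}; U {1,3,5,6,7}->{3,5,6,7}
So after constraint 2: D(Y)={1,2,3}, size = 3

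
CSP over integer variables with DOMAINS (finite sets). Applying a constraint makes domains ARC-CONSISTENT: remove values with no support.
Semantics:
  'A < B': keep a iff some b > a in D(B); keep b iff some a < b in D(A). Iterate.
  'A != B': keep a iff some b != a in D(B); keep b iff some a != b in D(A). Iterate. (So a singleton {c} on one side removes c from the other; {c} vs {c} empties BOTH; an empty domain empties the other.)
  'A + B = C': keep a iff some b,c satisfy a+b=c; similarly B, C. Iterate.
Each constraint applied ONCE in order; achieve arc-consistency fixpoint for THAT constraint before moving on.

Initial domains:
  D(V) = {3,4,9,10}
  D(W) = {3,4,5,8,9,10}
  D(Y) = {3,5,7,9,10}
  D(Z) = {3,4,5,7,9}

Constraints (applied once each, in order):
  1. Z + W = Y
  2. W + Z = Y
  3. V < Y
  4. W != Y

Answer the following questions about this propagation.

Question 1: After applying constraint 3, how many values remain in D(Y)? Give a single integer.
Constraint 1 (Z + W = Y) on D(Z)={3,4,5,7,9} D(W)={3,4,5,8,9,10} D(Y)={3,5,7,9,10}: Z {3,4,5,7,9}->{3,4,5,7}; W {3,4,5,8,9,10}->{3,4,5}; Y {3,5,7,9,10}->{7,9,10}
Constraint 2 (W + Z = Y) on D(W)={3,4,5} D(Z)={3,4,5,7} D(Y)={7,9,10}: no change
Constraint 3 (V < Y) on D(V)={3,4,9,10} D(Y)={7,9,10}: V {3,4,9,10}->{3,4,9}
So after constraint 3: D(Y)={7,9,10}, size = 3

Answer: 3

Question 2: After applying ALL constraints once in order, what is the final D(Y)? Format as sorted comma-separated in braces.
Constraint 1 (Z + W = Y) on D(Z)={3,4,5,7,9} D(W)={3,4,5,8,9,10} D(Y)={3,5,7,9,10}: Z {3,4,5,7,9}->{3,4,5,7}; W {3,4,5,8,9,10}->{3,4,5}; Y {3,5,7,9,10}->{7,9,10}
Constraint 2 (W + Z = Y) on D(W)={3,4,5} D(Z)={3,4,5,7} D(Y)={7,9,10}: no change
Constraint 3 (V < Y) on D(V)={3,4,9,10} D(Y)={7,9,10}: V {3,4,9,10}->{3,4,9}
Constraint 4 (W != Y) on D(W)={3,4,5} D(Y)={7,9,10}: no change
So after all 4 constraints: D(Y) = {7,9,10}

Answer: {7,9,10}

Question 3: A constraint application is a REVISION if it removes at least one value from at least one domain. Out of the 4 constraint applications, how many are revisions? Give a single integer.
Constraint 1 (Z + W = Y) on D(Z)={3,4,5,7,9} D(W)={3,4,5,8,9,10} D(Y)={3,5,7,9,10}: Z {3,4,5,7,9}->{3,4,5,7}; W {3,4,5,8,9,10}->{3,4,5}; Y {3,5,7,9,10}->{7,9,10} => REVISION
Constraint 2 (W + Z = Y) on D(W)={3,4,5} D(Z)={3,4,5,7} D(Y)={7,9,10}: no change => not a revision
Constraint 3 (V < Y) on D(V)={3,4,9,10} D(Y)={7,9,10}: V {3,4,9,10}->{3,4,9} => REVISION
Constraint 4 (W != Y) on D(W)={3,4,5} D(Y)={7,9,10}: no change => not a revision
Total revisions = 2

Answer: 2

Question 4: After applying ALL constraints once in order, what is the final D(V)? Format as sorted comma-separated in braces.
Constraint 1 (Z + W = Y) on D(Z)={3,4,5,7,9} D(W)={3,4,5,8,9,10} D(Y)={3,5,7,9,10}: Z {3,4,5,7,9}->{3,4,5,7}; W {3,4,5,8,9,10}->{3,4,5}; Y {3,5,7,9,10}->{7,9,10}
Constraint 2 (W + Z = Y) on D(W)={3,4,5} D(Z)={3,4,5,7} D(Y)={7,9,10}: no change
Constraint 3 (V < Y) on D(V)={3,4,9,10} D(Y)={7,9,10}: V {3,4,9,10}->{3,4,9}
Constraint 4 (W != Y) on D(W)={3,4,5} D(Y)={7,9,10}: no change
So after all 4 constraints: D(V) = {3,4,9}

Answer: {3,4,9}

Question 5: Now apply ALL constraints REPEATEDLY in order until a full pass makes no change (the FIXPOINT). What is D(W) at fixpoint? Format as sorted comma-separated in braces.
pass 0 (initial): D(W)={3,4,5,8,9,10}
pass 1: V {3,4,9,10}->{3,4,9}; W {3,4,5,8,9,10}->{3,4,5}; Y {3,5,7,9,10}->{7,9,10}; Z {3,4,5,7,9}->{3,4,5,7}
pass 2: no change
Fixpoint after 2 passes: D(W) = {3,4,5}

Answer: {3,4,5}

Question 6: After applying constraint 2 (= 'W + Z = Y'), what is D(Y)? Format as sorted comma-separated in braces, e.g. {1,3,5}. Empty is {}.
Constraint 1 (Z + W = Y) on D(Z)={3,4,5,7,9} D(W)={3,4,5,8,9,10} D(Y)={3,5,7,9,10}: Z {3,4,5,7,9}->{3,4,5,7}; W {3,4,5,8,9,10}->{3,4,5}; Y {3,5,7,9,10}->{7,9,10}
Constraint 2 (W + Z = Y) on D(W)={3,4,5} D(Z)={3,4,5,7} D(Y)={7,9,10}: no change
So after constraint 2: D(Y) = {7,9,10}

Answer: {7,9,10}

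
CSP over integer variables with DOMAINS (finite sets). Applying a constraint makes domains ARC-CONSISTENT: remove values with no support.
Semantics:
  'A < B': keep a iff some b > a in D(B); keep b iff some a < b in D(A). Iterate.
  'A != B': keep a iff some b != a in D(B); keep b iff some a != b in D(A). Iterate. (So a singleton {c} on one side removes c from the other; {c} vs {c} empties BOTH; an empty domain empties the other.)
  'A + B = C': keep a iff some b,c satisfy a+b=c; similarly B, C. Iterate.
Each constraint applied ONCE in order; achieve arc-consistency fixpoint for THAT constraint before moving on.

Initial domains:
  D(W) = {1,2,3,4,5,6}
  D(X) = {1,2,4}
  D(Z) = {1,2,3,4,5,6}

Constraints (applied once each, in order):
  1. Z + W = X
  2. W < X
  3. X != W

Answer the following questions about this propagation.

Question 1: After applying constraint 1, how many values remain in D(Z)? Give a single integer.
Constraint 1 (Z + W = X) on D(Z)={1,2,3,4,5,6} D(W)={1,2,3,4,5,6} D(X)={1,2,4}: Z {1,2,3,4,5,6}->{1,2,3}; W {1,2,3,4,5,6}->{1,2,3}; X {1,2,4}->{2,4}
So after constraint 1: D(Z)={1,2,3}, size = 3

Answer: 3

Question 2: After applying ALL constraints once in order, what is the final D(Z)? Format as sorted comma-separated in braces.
Constraint 1 (Z + W = X) on D(Z)={1,2,3,4,5,6} D(W)={1,2,3,4,5,6} D(X)={1,2,4}: Z {1,2,3,4,5,6}->{1,2,3}; W {1,2,3,4,5,6}->{1,2,3}; X {1,2,4}->{2,4}
Constraint 2 (W < X) on D(W)={1,2,3} D(X)={2,4}: no change
Constraint 3 (X != W) on D(X)={2,4} D(W)={1,2,3}: no change
So after all 3 constraints: D(Z) = {1,2,3}

Answer: {1,2,3}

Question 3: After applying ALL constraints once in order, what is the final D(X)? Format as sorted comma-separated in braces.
Constraint 1 (Z + W = X) on D(Z)={1,2,3,4,5,6} D(W)={1,2,3,4,5,6} D(X)={1,2,4}: Z {1,2,3,4,5,6}->{1,2,3}; W {1,2,3,4,5,6}->{1,2,3}; X {1,2,4}->{2,4}
Constraint 2 (W < X) on D(W)={1,2,3} D(X)={2,4}: no change
Constraint 3 (X != W) on D(X)={2,4} D(W)={1,2,3}: no change
So after all 3 constraints: D(X) = {2,4}

Answer: {2,4}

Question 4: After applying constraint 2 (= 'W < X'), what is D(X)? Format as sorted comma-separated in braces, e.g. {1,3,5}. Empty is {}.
Answer: {2,4}

Derivation:
Constraint 1 (Z + W = X) on D(Z)={1,2,3,4,5,6} D(W)={1,2,3,4,5,6} D(X)={1,2,4}: Z {1,2,3,4,5,6}->{1,2,3}; W {1,2,3,4,5,6}->{1,2,3}; X {1,2,4}->{2,4}
Constraint 2 (W < X) on D(W)={1,2,3} D(X)={2,4}: no change
So after constraint 2: D(X) = {2,4}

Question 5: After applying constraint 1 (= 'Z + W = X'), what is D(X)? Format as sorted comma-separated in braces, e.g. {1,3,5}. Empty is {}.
Constraint 1 (Z + W = X) on D(Z)={1,2,3,4,5,6} D(W)={1,2,3,4,5,6} D(X)={1,2,4}: Z {1,2,3,4,5,6}->{1,2,3}; W {1,2,3,4,5,6}->{1,2,3}; X {1,2,4}->{2,4}
So after constraint 1: D(X) = {2,4}

Answer: {2,4}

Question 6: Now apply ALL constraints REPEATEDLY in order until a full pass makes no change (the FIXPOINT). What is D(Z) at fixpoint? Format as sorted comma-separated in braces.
Answer: {1,2,3}

Derivation:
pass 0 (initial): D(Z)={1,2,3,4,5,6}
pass 1: W {1,2,3,4,5,6}->{1,2,3}; X {1,2,4}->{2,4}; Z {1,2,3,4,5,6}->{1,2,3}
pass 2: no change
Fixpoint after 2 passes: D(Z) = {1,2,3}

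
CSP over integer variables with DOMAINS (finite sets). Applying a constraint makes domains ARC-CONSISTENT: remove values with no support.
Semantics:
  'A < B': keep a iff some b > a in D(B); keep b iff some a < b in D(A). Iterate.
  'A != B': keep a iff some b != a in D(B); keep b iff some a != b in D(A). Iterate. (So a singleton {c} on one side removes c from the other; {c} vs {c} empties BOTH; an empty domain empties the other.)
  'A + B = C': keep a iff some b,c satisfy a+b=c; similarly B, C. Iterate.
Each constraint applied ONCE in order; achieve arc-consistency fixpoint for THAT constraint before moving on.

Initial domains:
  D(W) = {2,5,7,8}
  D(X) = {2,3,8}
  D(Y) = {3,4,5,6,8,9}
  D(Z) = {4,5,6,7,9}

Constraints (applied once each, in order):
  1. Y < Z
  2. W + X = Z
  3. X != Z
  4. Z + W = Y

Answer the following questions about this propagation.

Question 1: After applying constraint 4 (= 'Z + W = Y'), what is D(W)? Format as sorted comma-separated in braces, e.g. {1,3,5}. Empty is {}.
Answer: {2}

Derivation:
Constraint 1 (Y < Z) on D(Y)={3,4,5,6,8,9} D(Z)={4,5,6,7,9}: Y {3,4,5,6,8,9}->{3,4,5,6,8}
Constraint 2 (W + X = Z) on D(W)={2,5,7,8} D(X)={2,3,8} D(Z)={4,5,6,7,9}: W {2,5,7,8}->{2,5,7}; X {2,3,8}->{2,3}; Z {4,5,6,7,9}->{4,5,7,9}
Constraint 3 (X != Z) on D(X)={2,3} D(Z)={4,5,7,9}: no change
Constraint 4 (Z + W = Y) on D(Z)={4,5,7,9} D(W)={2,5,7} D(Y)={3,4,5,6,8}: Z {4,5,7,9}->{4}; W {2,5,7}->{2}; Y {3,4,5,6,8}->{6}
So after constraint 4: D(W) = {2}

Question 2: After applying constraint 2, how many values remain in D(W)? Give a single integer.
Constraint 1 (Y < Z) on D(Y)={3,4,5,6,8,9} D(Z)={4,5,6,7,9}: Y {3,4,5,6,8,9}->{3,4,5,6,8}
Constraint 2 (W + X = Z) on D(W)={2,5,7,8} D(X)={2,3,8} D(Z)={4,5,6,7,9}: W {2,5,7,8}->{2,5,7}; X {2,3,8}->{2,3}; Z {4,5,6,7,9}->{4,5,7,9}
So after constraint 2: D(W)={2,5,7}, size = 3

Answer: 3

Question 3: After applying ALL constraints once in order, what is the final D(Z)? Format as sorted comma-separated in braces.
Answer: {4}

Derivation:
Constraint 1 (Y < Z) on D(Y)={3,4,5,6,8,9} D(Z)={4,5,6,7,9}: Y {3,4,5,6,8,9}->{3,4,5,6,8}
Constraint 2 (W + X = Z) on D(W)={2,5,7,8} D(X)={2,3,8} D(Z)={4,5,6,7,9}: W {2,5,7,8}->{2,5,7}; X {2,3,8}->{2,3}; Z {4,5,6,7,9}->{4,5,7,9}
Constraint 3 (X != Z) on D(X)={2,3} D(Z)={4,5,7,9}: no change
Constraint 4 (Z + W = Y) on D(Z)={4,5,7,9} D(W)={2,5,7} D(Y)={3,4,5,6,8}: Z {4,5,7,9}->{4}; W {2,5,7}->{2}; Y {3,4,5,6,8}->{6}
So after all 4 constraints: D(Z) = {4}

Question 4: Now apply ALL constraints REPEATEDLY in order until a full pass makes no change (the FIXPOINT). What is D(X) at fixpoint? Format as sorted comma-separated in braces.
pass 0 (initial): D(X)={2,3,8}
pass 1: W {2,5,7,8}->{2}; X {2,3,8}->{2,3}; Y {3,4,5,6,8,9}->{6}; Z {4,5,6,7,9}->{4}
pass 2: W {2}->{}; X {2,3}->{}; Y {6}->{}; Z {4}->{}
pass 3: no change
Fixpoint after 3 passes: D(X) = {}

Answer: {}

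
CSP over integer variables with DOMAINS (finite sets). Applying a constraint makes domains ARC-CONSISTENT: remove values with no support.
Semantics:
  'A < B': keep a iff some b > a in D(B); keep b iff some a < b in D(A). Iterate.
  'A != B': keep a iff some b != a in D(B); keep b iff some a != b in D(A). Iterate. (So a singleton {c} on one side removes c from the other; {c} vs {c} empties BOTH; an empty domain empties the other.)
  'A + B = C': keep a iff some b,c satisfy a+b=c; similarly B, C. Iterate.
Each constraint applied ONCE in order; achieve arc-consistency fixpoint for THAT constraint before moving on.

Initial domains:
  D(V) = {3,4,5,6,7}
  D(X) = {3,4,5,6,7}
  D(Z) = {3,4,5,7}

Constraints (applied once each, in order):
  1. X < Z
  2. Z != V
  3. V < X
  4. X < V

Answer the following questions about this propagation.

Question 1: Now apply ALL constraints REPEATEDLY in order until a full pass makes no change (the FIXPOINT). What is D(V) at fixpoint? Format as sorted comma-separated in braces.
Answer: {}

Derivation:
pass 0 (initial): D(V)={3,4,5,6,7}
pass 1: V {3,4,5,6,7}->{5}; X {3,4,5,6,7}->{4}; Z {3,4,5,7}->{4,5,7}
pass 2: V {5}->{}; X {4}->{}; Z {4,5,7}->{7}
pass 3: Z {7}->{}
pass 4: no change
Fixpoint after 4 passes: D(V) = {}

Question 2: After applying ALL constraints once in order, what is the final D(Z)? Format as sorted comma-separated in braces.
Answer: {4,5,7}

Derivation:
Constraint 1 (X < Z) on D(X)={3,4,5,6,7} D(Z)={3,4,5,7}: X {3,4,5,6,7}->{3,4,5,6}; Z {3,4,5,7}->{4,5,7}
Constraint 2 (Z != V) on D(Z)={4,5,7} D(V)={3,4,5,6,7}: no change
Constraint 3 (V < X) on D(V)={3,4,5,6,7} D(X)={3,4,5,6}: V {3,4,5,6,7}->{3,4,5}; X {3,4,5,6}->{4,5,6}
Constraint 4 (X < V) on D(X)={4,5,6} D(V)={3,4,5}: X {4,5,6}->{4}; V {3,4,5}->{5}
So after all 4 constraints: D(Z) = {4,5,7}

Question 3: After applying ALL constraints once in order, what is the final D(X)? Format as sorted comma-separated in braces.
Constraint 1 (X < Z) on D(X)={3,4,5,6,7} D(Z)={3,4,5,7}: X {3,4,5,6,7}->{3,4,5,6}; Z {3,4,5,7}->{4,5,7}
Constraint 2 (Z != V) on D(Z)={4,5,7} D(V)={3,4,5,6,7}: no change
Constraint 3 (V < X) on D(V)={3,4,5,6,7} D(X)={3,4,5,6}: V {3,4,5,6,7}->{3,4,5}; X {3,4,5,6}->{4,5,6}
Constraint 4 (X < V) on D(X)={4,5,6} D(V)={3,4,5}: X {4,5,6}->{4}; V {3,4,5}->{5}
So after all 4 constraints: D(X) = {4}

Answer: {4}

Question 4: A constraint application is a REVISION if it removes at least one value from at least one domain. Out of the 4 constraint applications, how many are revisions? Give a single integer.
Answer: 3

Derivation:
Constraint 1 (X < Z) on D(X)={3,4,5,6,7} D(Z)={3,4,5,7}: X {3,4,5,6,7}->{3,4,5,6}; Z {3,4,5,7}->{4,5,7} => REVISION
Constraint 2 (Z != V) on D(Z)={4,5,7} D(V)={3,4,5,6,7}: no change => not a revision
Constraint 3 (V < X) on D(V)={3,4,5,6,7} D(X)={3,4,5,6}: V {3,4,5,6,7}->{3,4,5}; X {3,4,5,6}->{4,5,6} => REVISION
Constraint 4 (X < V) on D(X)={4,5,6} D(V)={3,4,5}: X {4,5,6}->{4}; V {3,4,5}->{5} => REVISION
Total revisions = 3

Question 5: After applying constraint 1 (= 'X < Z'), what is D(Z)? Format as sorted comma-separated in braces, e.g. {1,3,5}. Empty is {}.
Constraint 1 (X < Z) on D(X)={3,4,5,6,7} D(Z)={3,4,5,7}: X {3,4,5,6,7}->{3,4,5,6}; Z {3,4,5,7}->{4,5,7}
So after constraint 1: D(Z) = {4,5,7}

Answer: {4,5,7}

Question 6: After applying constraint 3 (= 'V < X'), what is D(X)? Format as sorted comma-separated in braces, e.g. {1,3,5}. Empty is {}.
Answer: {4,5,6}

Derivation:
Constraint 1 (X < Z) on D(X)={3,4,5,6,7} D(Z)={3,4,5,7}: X {3,4,5,6,7}->{3,4,5,6}; Z {3,4,5,7}->{4,5,7}
Constraint 2 (Z != V) on D(Z)={4,5,7} D(V)={3,4,5,6,7}: no change
Constraint 3 (V < X) on D(V)={3,4,5,6,7} D(X)={3,4,5,6}: V {3,4,5,6,7}->{3,4,5}; X {3,4,5,6}->{4,5,6}
So after constraint 3: D(X) = {4,5,6}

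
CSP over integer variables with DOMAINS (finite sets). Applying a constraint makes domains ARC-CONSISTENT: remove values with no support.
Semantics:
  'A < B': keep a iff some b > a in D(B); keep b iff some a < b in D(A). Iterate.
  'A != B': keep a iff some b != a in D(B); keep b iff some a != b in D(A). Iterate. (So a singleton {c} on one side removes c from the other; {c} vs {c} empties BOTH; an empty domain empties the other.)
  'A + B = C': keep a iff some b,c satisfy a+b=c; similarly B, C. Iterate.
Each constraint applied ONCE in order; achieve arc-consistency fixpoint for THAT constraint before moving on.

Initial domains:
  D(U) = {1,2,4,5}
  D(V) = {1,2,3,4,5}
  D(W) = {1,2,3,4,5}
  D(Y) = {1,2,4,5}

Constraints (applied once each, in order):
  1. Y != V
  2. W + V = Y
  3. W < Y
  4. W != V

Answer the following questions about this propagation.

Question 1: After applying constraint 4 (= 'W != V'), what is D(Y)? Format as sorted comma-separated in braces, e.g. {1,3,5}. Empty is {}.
Answer: {2,4,5}

Derivation:
Constraint 1 (Y != V) on D(Y)={1,2,4,5} D(V)={1,2,3,4,5}: no change
Constraint 2 (W + V = Y) on D(W)={1,2,3,4,5} D(V)={1,2,3,4,5} D(Y)={1,2,4,5}: W {1,2,3,4,5}->{1,2,3,4}; V {1,2,3,4,5}->{1,2,3,4}; Y {1,2,4,5}->{2,4,5}
Constraint 3 (W < Y) on D(W)={1,2,3,4} D(Y)={2,4,5}: no change
Constraint 4 (W != V) on D(W)={1,2,3,4} D(V)={1,2,3,4}: no change
So after constraint 4: D(Y) = {2,4,5}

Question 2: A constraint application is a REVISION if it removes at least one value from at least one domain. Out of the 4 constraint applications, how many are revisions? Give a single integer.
Answer: 1

Derivation:
Constraint 1 (Y != V) on D(Y)={1,2,4,5} D(V)={1,2,3,4,5}: no change => not a revision
Constraint 2 (W + V = Y) on D(W)={1,2,3,4,5} D(V)={1,2,3,4,5} D(Y)={1,2,4,5}: W {1,2,3,4,5}->{1,2,3,4}; V {1,2,3,4,5}->{1,2,3,4}; Y {1,2,4,5}->{2,4,5} => REVISION
Constraint 3 (W < Y) on D(W)={1,2,3,4} D(Y)={2,4,5}: no change => not a revision
Constraint 4 (W != V) on D(W)={1,2,3,4} D(V)={1,2,3,4}: no change => not a revision
Total revisions = 1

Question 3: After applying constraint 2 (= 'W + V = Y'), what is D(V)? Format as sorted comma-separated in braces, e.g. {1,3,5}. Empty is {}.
Constraint 1 (Y != V) on D(Y)={1,2,4,5} D(V)={1,2,3,4,5}: no change
Constraint 2 (W + V = Y) on D(W)={1,2,3,4,5} D(V)={1,2,3,4,5} D(Y)={1,2,4,5}: W {1,2,3,4,5}->{1,2,3,4}; V {1,2,3,4,5}->{1,2,3,4}; Y {1,2,4,5}->{2,4,5}
So after constraint 2: D(V) = {1,2,3,4}

Answer: {1,2,3,4}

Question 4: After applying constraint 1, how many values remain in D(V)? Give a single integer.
Constraint 1 (Y != V) on D(Y)={1,2,4,5} D(V)={1,2,3,4,5}: no change
So after constraint 1: D(V)={1,2,3,4,5}, size = 5

Answer: 5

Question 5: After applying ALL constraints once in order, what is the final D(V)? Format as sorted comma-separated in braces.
Constraint 1 (Y != V) on D(Y)={1,2,4,5} D(V)={1,2,3,4,5}: no change
Constraint 2 (W + V = Y) on D(W)={1,2,3,4,5} D(V)={1,2,3,4,5} D(Y)={1,2,4,5}: W {1,2,3,4,5}->{1,2,3,4}; V {1,2,3,4,5}->{1,2,3,4}; Y {1,2,4,5}->{2,4,5}
Constraint 3 (W < Y) on D(W)={1,2,3,4} D(Y)={2,4,5}: no change
Constraint 4 (W != V) on D(W)={1,2,3,4} D(V)={1,2,3,4}: no change
So after all 4 constraints: D(V) = {1,2,3,4}

Answer: {1,2,3,4}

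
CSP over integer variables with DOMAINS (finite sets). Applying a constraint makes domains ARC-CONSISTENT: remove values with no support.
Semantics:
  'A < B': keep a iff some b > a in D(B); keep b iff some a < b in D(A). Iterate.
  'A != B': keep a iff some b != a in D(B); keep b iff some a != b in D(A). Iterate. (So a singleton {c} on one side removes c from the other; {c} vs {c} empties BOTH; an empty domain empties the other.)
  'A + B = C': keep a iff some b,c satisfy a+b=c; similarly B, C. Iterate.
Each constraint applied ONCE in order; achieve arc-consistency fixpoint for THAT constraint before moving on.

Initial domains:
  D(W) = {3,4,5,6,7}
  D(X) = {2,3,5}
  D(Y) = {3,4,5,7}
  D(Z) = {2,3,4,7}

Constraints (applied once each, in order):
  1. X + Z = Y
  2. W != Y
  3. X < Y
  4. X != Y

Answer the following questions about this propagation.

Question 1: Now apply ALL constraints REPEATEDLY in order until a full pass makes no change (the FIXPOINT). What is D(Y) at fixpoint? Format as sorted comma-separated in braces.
pass 0 (initial): D(Y)={3,4,5,7}
pass 1: Y {3,4,5,7}->{4,5,7}; Z {2,3,4,7}->{2,3,4}
pass 2: no change
Fixpoint after 2 passes: D(Y) = {4,5,7}

Answer: {4,5,7}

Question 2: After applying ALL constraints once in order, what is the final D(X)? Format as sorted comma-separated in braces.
Answer: {2,3,5}

Derivation:
Constraint 1 (X + Z = Y) on D(X)={2,3,5} D(Z)={2,3,4,7} D(Y)={3,4,5,7}: Z {2,3,4,7}->{2,3,4}; Y {3,4,5,7}->{4,5,7}
Constraint 2 (W != Y) on D(W)={3,4,5,6,7} D(Y)={4,5,7}: no change
Constraint 3 (X < Y) on D(X)={2,3,5} D(Y)={4,5,7}: no change
Constraint 4 (X != Y) on D(X)={2,3,5} D(Y)={4,5,7}: no change
So after all 4 constraints: D(X) = {2,3,5}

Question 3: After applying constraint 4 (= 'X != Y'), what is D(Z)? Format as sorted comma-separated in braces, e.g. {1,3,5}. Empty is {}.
Answer: {2,3,4}

Derivation:
Constraint 1 (X + Z = Y) on D(X)={2,3,5} D(Z)={2,3,4,7} D(Y)={3,4,5,7}: Z {2,3,4,7}->{2,3,4}; Y {3,4,5,7}->{4,5,7}
Constraint 2 (W != Y) on D(W)={3,4,5,6,7} D(Y)={4,5,7}: no change
Constraint 3 (X < Y) on D(X)={2,3,5} D(Y)={4,5,7}: no change
Constraint 4 (X != Y) on D(X)={2,3,5} D(Y)={4,5,7}: no change
So after constraint 4: D(Z) = {2,3,4}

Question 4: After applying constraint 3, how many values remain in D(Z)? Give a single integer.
Answer: 3

Derivation:
Constraint 1 (X + Z = Y) on D(X)={2,3,5} D(Z)={2,3,4,7} D(Y)={3,4,5,7}: Z {2,3,4,7}->{2,3,4}; Y {3,4,5,7}->{4,5,7}
Constraint 2 (W != Y) on D(W)={3,4,5,6,7} D(Y)={4,5,7}: no change
Constraint 3 (X < Y) on D(X)={2,3,5} D(Y)={4,5,7}: no change
So after constraint 3: D(Z)={2,3,4}, size = 3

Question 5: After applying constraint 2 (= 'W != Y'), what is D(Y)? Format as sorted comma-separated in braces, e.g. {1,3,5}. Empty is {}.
Constraint 1 (X + Z = Y) on D(X)={2,3,5} D(Z)={2,3,4,7} D(Y)={3,4,5,7}: Z {2,3,4,7}->{2,3,4}; Y {3,4,5,7}->{4,5,7}
Constraint 2 (W != Y) on D(W)={3,4,5,6,7} D(Y)={4,5,7}: no change
So after constraint 2: D(Y) = {4,5,7}

Answer: {4,5,7}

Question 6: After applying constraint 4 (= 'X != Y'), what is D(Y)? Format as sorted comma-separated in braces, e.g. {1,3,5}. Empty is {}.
Constraint 1 (X + Z = Y) on D(X)={2,3,5} D(Z)={2,3,4,7} D(Y)={3,4,5,7}: Z {2,3,4,7}->{2,3,4}; Y {3,4,5,7}->{4,5,7}
Constraint 2 (W != Y) on D(W)={3,4,5,6,7} D(Y)={4,5,7}: no change
Constraint 3 (X < Y) on D(X)={2,3,5} D(Y)={4,5,7}: no change
Constraint 4 (X != Y) on D(X)={2,3,5} D(Y)={4,5,7}: no change
So after constraint 4: D(Y) = {4,5,7}

Answer: {4,5,7}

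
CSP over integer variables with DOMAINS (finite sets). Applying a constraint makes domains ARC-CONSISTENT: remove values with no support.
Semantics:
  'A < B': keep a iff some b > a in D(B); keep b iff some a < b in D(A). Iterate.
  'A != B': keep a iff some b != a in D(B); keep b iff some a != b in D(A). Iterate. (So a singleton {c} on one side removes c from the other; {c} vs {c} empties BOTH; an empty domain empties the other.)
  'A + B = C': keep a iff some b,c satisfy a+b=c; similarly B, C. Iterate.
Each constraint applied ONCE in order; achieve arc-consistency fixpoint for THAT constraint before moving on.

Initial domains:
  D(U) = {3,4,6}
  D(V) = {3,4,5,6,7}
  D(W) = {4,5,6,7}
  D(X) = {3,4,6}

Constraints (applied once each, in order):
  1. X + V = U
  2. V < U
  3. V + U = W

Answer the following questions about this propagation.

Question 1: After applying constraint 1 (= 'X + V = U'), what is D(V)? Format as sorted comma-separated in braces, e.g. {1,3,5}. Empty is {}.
Constraint 1 (X + V = U) on D(X)={3,4,6} D(V)={3,4,5,6,7} D(U)={3,4,6}: X {3,4,6}->{3}; V {3,4,5,6,7}->{3}; U {3,4,6}->{6}
So after constraint 1: D(V) = {3}

Answer: {3}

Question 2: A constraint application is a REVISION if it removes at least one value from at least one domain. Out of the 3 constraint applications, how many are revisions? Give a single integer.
Constraint 1 (X + V = U) on D(X)={3,4,6} D(V)={3,4,5,6,7} D(U)={3,4,6}: X {3,4,6}->{3}; V {3,4,5,6,7}->{3}; U {3,4,6}->{6} => REVISION
Constraint 2 (V < U) on D(V)={3} D(U)={6}: no change => not a revision
Constraint 3 (V + U = W) on D(V)={3} D(U)={6} D(W)={4,5,6,7}: V {3}->{}; U {6}->{}; W {4,5,6,7}->{} => REVISION
Total revisions = 2

Answer: 2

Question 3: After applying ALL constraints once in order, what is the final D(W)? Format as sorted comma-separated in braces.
Answer: {}

Derivation:
Constraint 1 (X + V = U) on D(X)={3,4,6} D(V)={3,4,5,6,7} D(U)={3,4,6}: X {3,4,6}->{3}; V {3,4,5,6,7}->{3}; U {3,4,6}->{6}
Constraint 2 (V < U) on D(V)={3} D(U)={6}: no change
Constraint 3 (V + U = W) on D(V)={3} D(U)={6} D(W)={4,5,6,7}: V {3}->{}; U {6}->{}; W {4,5,6,7}->{}
So after all 3 constraints: D(W) = {}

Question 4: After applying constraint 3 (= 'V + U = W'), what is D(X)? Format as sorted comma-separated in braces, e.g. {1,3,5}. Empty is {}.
Answer: {3}

Derivation:
Constraint 1 (X + V = U) on D(X)={3,4,6} D(V)={3,4,5,6,7} D(U)={3,4,6}: X {3,4,6}->{3}; V {3,4,5,6,7}->{3}; U {3,4,6}->{6}
Constraint 2 (V < U) on D(V)={3} D(U)={6}: no change
Constraint 3 (V + U = W) on D(V)={3} D(U)={6} D(W)={4,5,6,7}: V {3}->{}; U {6}->{}; W {4,5,6,7}->{}
So after constraint 3: D(X) = {3}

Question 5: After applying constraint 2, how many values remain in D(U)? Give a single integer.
Constraint 1 (X + V = U) on D(X)={3,4,6} D(V)={3,4,5,6,7} D(U)={3,4,6}: X {3,4,6}->{3}; V {3,4,5,6,7}->{3}; U {3,4,6}->{6}
Constraint 2 (V < U) on D(V)={3} D(U)={6}: no change
So after constraint 2: D(U)={6}, size = 1

Answer: 1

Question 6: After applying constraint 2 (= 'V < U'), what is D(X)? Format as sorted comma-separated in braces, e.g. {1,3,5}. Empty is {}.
Constraint 1 (X + V = U) on D(X)={3,4,6} D(V)={3,4,5,6,7} D(U)={3,4,6}: X {3,4,6}->{3}; V {3,4,5,6,7}->{3}; U {3,4,6}->{6}
Constraint 2 (V < U) on D(V)={3} D(U)={6}: no change
So after constraint 2: D(X) = {3}

Answer: {3}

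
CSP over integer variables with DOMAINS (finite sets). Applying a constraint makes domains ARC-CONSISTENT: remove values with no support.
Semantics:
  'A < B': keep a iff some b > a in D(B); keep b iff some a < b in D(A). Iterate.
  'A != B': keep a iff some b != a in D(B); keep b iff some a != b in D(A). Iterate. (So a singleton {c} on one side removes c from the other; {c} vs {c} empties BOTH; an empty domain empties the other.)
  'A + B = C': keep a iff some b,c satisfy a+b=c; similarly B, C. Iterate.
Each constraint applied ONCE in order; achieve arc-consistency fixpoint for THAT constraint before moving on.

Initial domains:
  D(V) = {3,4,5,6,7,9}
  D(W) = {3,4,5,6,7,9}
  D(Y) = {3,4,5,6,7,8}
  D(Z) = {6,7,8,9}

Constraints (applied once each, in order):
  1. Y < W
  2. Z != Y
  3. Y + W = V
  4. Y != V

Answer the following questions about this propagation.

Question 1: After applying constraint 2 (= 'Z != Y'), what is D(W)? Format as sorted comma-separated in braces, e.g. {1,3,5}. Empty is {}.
Answer: {4,5,6,7,9}

Derivation:
Constraint 1 (Y < W) on D(Y)={3,4,5,6,7,8} D(W)={3,4,5,6,7,9}: W {3,4,5,6,7,9}->{4,5,6,7,9}
Constraint 2 (Z != Y) on D(Z)={6,7,8,9} D(Y)={3,4,5,6,7,8}: no change
So after constraint 2: D(W) = {4,5,6,7,9}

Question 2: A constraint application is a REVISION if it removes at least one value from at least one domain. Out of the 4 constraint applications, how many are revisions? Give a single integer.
Constraint 1 (Y < W) on D(Y)={3,4,5,6,7,8} D(W)={3,4,5,6,7,9}: W {3,4,5,6,7,9}->{4,5,6,7,9} => REVISION
Constraint 2 (Z != Y) on D(Z)={6,7,8,9} D(Y)={3,4,5,6,7,8}: no change => not a revision
Constraint 3 (Y + W = V) on D(Y)={3,4,5,6,7,8} D(W)={4,5,6,7,9} D(V)={3,4,5,6,7,9}: Y {3,4,5,6,7,8}->{3,4,5}; W {4,5,6,7,9}->{4,5,6}; V {3,4,5,6,7,9}->{7,9} => REVISION
Constraint 4 (Y != V) on D(Y)={3,4,5} D(V)={7,9}: no change => not a revision
Total revisions = 2

Answer: 2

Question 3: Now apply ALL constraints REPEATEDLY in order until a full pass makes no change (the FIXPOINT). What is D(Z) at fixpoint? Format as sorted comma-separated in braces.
Answer: {6,7,8,9}

Derivation:
pass 0 (initial): D(Z)={6,7,8,9}
pass 1: V {3,4,5,6,7,9}->{7,9}; W {3,4,5,6,7,9}->{4,5,6}; Y {3,4,5,6,7,8}->{3,4,5}
pass 2: no change
Fixpoint after 2 passes: D(Z) = {6,7,8,9}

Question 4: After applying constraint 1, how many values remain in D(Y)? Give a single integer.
Answer: 6

Derivation:
Constraint 1 (Y < W) on D(Y)={3,4,5,6,7,8} D(W)={3,4,5,6,7,9}: W {3,4,5,6,7,9}->{4,5,6,7,9}
So after constraint 1: D(Y)={3,4,5,6,7,8}, size = 6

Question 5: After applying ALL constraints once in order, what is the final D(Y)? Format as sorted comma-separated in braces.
Answer: {3,4,5}

Derivation:
Constraint 1 (Y < W) on D(Y)={3,4,5,6,7,8} D(W)={3,4,5,6,7,9}: W {3,4,5,6,7,9}->{4,5,6,7,9}
Constraint 2 (Z != Y) on D(Z)={6,7,8,9} D(Y)={3,4,5,6,7,8}: no change
Constraint 3 (Y + W = V) on D(Y)={3,4,5,6,7,8} D(W)={4,5,6,7,9} D(V)={3,4,5,6,7,9}: Y {3,4,5,6,7,8}->{3,4,5}; W {4,5,6,7,9}->{4,5,6}; V {3,4,5,6,7,9}->{7,9}
Constraint 4 (Y != V) on D(Y)={3,4,5} D(V)={7,9}: no change
So after all 4 constraints: D(Y) = {3,4,5}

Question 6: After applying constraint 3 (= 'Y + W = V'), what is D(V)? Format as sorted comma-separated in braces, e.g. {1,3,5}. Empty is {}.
Constraint 1 (Y < W) on D(Y)={3,4,5,6,7,8} D(W)={3,4,5,6,7,9}: W {3,4,5,6,7,9}->{4,5,6,7,9}
Constraint 2 (Z != Y) on D(Z)={6,7,8,9} D(Y)={3,4,5,6,7,8}: no change
Constraint 3 (Y + W = V) on D(Y)={3,4,5,6,7,8} D(W)={4,5,6,7,9} D(V)={3,4,5,6,7,9}: Y {3,4,5,6,7,8}->{3,4,5}; W {4,5,6,7,9}->{4,5,6}; V {3,4,5,6,7,9}->{7,9}
So after constraint 3: D(V) = {7,9}

Answer: {7,9}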